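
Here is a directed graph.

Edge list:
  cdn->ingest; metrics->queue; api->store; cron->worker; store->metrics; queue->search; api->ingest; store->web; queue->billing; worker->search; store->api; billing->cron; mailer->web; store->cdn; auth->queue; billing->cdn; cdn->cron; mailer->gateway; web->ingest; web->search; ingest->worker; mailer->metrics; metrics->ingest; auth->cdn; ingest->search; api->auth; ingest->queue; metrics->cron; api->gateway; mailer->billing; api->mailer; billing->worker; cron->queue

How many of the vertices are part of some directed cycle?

7

A vertex is on a directed cycle iff it belongs to a strongly connected component of size ≥ 2 (or has a self-loop).
The vertices on cycles are {api, cdn, cron, queue, store, ingest, billing} — 7 in total.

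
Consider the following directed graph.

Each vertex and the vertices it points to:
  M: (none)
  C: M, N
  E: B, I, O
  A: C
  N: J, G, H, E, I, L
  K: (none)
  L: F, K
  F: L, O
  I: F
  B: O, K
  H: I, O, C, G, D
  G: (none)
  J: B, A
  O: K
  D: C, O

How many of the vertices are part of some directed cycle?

8

A vertex is on a directed cycle iff it belongs to a strongly connected component of size ≥ 2 (or has a self-loop).
The vertices on cycles are {A, C, D, F, H, J, L, N} — 8 in total.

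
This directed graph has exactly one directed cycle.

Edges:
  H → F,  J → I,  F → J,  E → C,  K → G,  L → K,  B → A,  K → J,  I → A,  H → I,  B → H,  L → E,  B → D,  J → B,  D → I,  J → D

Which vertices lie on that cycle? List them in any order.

B, F, H, J

DFS with gray/black marking from J:
J gray
  I gray
    A gray
    A black
  I black
  D gray
    D→I: I black — skip
  D black
  B gray
    B→D: D black — skip
    B→A: A black — skip
    H gray
      F gray
        F→J: J is gray → back edge
Back edge closes the cycle J → B → H → F → J; its vertices are {B, F, H, J}.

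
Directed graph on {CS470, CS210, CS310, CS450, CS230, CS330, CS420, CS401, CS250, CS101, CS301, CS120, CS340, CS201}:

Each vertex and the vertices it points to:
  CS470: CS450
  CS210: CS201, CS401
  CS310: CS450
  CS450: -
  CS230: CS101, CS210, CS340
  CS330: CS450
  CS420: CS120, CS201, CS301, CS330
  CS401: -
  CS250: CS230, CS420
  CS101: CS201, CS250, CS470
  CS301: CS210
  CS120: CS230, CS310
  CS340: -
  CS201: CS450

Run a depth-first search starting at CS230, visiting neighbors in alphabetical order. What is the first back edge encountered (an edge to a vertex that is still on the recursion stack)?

CS250->CS230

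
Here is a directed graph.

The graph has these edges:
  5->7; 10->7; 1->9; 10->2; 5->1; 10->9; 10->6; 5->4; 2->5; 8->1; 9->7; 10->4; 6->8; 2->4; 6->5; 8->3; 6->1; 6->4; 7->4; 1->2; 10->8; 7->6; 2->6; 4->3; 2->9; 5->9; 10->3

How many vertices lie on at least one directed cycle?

A vertex is on a directed cycle iff it belongs to a strongly connected component of size ≥ 2 (or has a self-loop).
The vertices on cycles are {1, 2, 5, 6, 7, 8, 9} — 7 in total.

7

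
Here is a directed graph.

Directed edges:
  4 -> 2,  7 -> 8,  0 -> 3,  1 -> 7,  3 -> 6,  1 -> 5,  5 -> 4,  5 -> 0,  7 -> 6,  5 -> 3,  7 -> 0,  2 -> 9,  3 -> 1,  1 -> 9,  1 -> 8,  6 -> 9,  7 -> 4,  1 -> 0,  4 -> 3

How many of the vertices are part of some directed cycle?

A vertex is on a directed cycle iff it belongs to a strongly connected component of size ≥ 2 (or has a self-loop).
The vertices on cycles are {0, 1, 3, 4, 5, 7} — 6 in total.

6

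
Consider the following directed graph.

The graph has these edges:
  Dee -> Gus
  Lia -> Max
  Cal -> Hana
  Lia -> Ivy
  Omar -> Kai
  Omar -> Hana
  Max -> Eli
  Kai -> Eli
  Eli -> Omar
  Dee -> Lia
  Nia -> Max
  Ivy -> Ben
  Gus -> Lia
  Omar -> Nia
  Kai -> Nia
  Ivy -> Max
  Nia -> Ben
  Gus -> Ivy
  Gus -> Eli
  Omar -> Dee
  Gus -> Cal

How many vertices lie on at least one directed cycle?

A vertex is on a directed cycle iff it belongs to a strongly connected component of size ≥ 2 (or has a self-loop).
The vertices on cycles are {Dee, Eli, Gus, Ivy, Kai, Lia, Max, Nia, Omar} — 9 in total.

9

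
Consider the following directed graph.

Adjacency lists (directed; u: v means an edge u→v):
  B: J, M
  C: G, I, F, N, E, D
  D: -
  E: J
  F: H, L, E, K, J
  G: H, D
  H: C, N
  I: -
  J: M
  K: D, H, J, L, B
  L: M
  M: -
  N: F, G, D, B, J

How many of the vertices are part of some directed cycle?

A vertex is on a directed cycle iff it belongs to a strongly connected component of size ≥ 2 (or has a self-loop).
The vertices on cycles are {C, F, G, H, K, N} — 6 in total.

6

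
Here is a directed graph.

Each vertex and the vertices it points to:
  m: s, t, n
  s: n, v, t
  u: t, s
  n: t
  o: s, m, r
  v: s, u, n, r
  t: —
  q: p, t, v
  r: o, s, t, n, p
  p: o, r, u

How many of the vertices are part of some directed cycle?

7

A vertex is on a directed cycle iff it belongs to a strongly connected component of size ≥ 2 (or has a self-loop).
The vertices on cycles are {m, o, p, r, s, u, v} — 7 in total.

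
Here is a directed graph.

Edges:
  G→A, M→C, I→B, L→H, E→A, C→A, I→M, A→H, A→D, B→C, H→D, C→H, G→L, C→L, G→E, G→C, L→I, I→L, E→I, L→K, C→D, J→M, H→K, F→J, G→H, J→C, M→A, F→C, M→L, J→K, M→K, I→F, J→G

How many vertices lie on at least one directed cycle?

A vertex is on a directed cycle iff it belongs to a strongly connected component of size ≥ 2 (or has a self-loop).
The vertices on cycles are {B, C, E, F, G, I, J, L, M} — 9 in total.

9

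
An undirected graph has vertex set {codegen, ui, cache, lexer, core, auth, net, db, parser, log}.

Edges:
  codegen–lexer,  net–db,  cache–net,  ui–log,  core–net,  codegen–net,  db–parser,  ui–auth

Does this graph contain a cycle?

No

DFS, tracking each vertex's parent; an edge to a visited non-parent vertex closes a cycle.
Start from parser:
visit parser (parent –)
  visit db (parent parser)
    visit net (parent db)
      visit codegen (parent net)
        codegen–net: parent, skip
        visit lexer (parent codegen)
          lexer–codegen: parent, skip
      net–db: parent, skip
      visit core (parent net)
        core–net: parent, skip
      visit cache (parent net)
        cache–net: parent, skip
    db–parser: parent, skip
visit ui (parent –)
  visit log (parent ui)
    log–ui: parent, skip
  visit auth (parent ui)
    auth–ui: parent, skip
No non-parent visited neighbor found — the graph is a forest.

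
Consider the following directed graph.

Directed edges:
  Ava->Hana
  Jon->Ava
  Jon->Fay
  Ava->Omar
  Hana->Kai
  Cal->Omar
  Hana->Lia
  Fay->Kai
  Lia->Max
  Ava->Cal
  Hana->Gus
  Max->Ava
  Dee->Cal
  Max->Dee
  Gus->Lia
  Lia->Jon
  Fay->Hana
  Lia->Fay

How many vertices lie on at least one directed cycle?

A vertex is on a directed cycle iff it belongs to a strongly connected component of size ≥ 2 (or has a self-loop).
The vertices on cycles are {Ava, Fay, Gus, Jon, Lia, Max, Hana} — 7 in total.

7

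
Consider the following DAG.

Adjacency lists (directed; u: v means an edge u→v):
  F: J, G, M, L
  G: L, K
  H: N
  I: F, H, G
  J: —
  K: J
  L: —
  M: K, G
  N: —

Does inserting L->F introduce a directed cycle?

Adding L→F creates a cycle iff F can already reach L.
Path from F: F → L.
So F → … → L → F is a cycle.

Yes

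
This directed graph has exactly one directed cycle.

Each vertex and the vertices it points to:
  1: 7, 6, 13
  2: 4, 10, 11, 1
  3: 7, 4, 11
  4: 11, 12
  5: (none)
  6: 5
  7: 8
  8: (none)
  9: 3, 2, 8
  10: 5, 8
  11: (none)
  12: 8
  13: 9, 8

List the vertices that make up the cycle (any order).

DFS with gray/black marking from 9:
9 gray
  3 gray
    7 gray
      8 gray
      8 black
    7 black
    4 gray
      11 gray
      11 black
      12 gray
        12→8: 8 black — skip
      12 black
    4 black
    3→11: 11 black — skip
  3 black
  2 gray
    2→4: 4 black — skip
    10 gray
      5 gray
      5 black
      10→8: 8 black — skip
    10 black
    2→11: 11 black — skip
    1 gray
      1→7: 7 black — skip
      6 gray
        6→5: 5 black — skip
      6 black
      13 gray
        13→9: 9 is gray → back edge
Back edge closes the cycle 9 → 2 → 1 → 13 → 9; its vertices are {1, 2, 9, 13}.

1, 2, 9, 13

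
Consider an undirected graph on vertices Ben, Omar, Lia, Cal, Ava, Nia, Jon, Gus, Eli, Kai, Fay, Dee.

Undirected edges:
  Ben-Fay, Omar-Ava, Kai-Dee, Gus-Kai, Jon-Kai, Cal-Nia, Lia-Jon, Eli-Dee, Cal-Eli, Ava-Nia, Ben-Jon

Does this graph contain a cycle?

No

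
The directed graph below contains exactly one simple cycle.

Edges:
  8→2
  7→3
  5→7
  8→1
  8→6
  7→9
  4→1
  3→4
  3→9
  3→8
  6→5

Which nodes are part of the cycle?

3, 5, 6, 7, 8

DFS with gray/black marking from 3:
3 gray
  4 gray
    1 gray
    1 black
  4 black
  9 gray
  9 black
  8 gray
    8→1: 1 black — skip
    2 gray
    2 black
    6 gray
      5 gray
        7 gray
          7→9: 9 black — skip
          7→3: 3 is gray → back edge
Back edge closes the cycle 3 → 8 → 6 → 5 → 7 → 3; its vertices are {3, 5, 6, 7, 8}.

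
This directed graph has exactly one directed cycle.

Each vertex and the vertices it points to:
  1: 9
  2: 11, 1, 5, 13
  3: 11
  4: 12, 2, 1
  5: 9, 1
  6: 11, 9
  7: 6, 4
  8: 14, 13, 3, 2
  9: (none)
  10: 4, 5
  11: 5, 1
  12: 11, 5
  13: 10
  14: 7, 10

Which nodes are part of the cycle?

DFS with gray/black marking from 10:
10 gray
  4 gray
    12 gray
      11 gray
        5 gray
          9 gray
          9 black
          1 gray
            1→9: 9 black — skip
          1 black
        5 black
        11→1: 1 black — skip
      11 black
      12→5: 5 black — skip
    12 black
    2 gray
      2→11: 11 black — skip
      2→1: 1 black — skip
      2→5: 5 black — skip
      13 gray
        13→10: 10 is gray → back edge
Back edge closes the cycle 10 → 4 → 2 → 13 → 10; its vertices are {2, 4, 10, 13}.

2, 4, 10, 13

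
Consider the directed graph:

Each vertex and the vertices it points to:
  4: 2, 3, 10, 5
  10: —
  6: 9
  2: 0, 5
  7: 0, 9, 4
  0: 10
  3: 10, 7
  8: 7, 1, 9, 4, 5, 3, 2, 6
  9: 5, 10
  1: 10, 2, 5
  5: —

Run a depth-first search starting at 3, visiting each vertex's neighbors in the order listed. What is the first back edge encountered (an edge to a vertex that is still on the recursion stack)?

4→3

DFS from 3 (visiting each vertex's neighbors in the order listed); mark gray on enter, black on exit:
3 gray
  10 gray
  10 black
  7 gray
    0 gray
      0→10: 10 black — skip
    0 black
    9 gray
      5 gray
      5 black
      9→10: 10 black — skip
    9 black
    4 gray
      2 gray
        2→0: 0 black — skip
        2→5: 5 black — skip
      2 black
      4→3: 3 is gray → back edge
First back edge: 4 → 3.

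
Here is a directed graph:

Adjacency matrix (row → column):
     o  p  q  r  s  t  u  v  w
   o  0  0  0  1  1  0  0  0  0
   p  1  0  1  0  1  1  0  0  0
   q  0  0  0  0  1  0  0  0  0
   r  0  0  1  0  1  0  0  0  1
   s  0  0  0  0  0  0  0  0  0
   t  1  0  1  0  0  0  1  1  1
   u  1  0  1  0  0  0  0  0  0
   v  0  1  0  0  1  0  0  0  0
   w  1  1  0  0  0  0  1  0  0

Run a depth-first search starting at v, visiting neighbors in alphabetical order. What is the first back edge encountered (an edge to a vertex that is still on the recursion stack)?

w→o

DFS from v (visiting neighbors in alphabetical order); mark gray on enter, black on exit:
v gray
  p gray
    o gray
      r gray
        q gray
          s gray
          s black
        q black
        r→s: s black — skip
        w gray
          w→o: o is gray → back edge
First back edge: w → o.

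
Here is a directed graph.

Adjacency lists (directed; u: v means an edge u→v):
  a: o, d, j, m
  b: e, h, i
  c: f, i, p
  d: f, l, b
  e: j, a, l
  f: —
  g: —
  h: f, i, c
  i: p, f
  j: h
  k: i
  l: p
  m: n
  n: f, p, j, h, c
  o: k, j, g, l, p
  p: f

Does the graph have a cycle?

DFS with white/gray/black marking, starting from f:
f gray
f black
a gray
  o gray
    k gray
      i gray
        p gray
          p→f: f black — skip
        p black
        i→f: f black — skip
      i black
    k black
    j gray
      h gray
        h→f: f black — skip
        h→i: i black — skip
        c gray
          c→f: f black — skip
          c→i: i black — skip
          c→p: p black — skip
        c black
      h black
    j black
    g gray
    g black
    l gray
      l→p: p black — skip
    l black
    o→p: p black — skip
  o black
  d gray
    d→f: f black — skip
    d→l: l black — skip
    b gray
      e gray
        e→j: j black — skip
        e→a: a is gray → back edge
Back edge found, so a cycle exists: a → d → b → e → a.

Yes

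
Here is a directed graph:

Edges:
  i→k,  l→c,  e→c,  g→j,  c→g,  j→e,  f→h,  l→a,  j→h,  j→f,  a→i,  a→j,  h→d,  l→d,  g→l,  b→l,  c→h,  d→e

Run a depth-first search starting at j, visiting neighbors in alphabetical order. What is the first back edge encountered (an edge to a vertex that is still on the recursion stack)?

DFS from j (visiting neighbors in alphabetical order); mark gray on enter, black on exit:
j gray
  e gray
    c gray
      g gray
        g→j: j is gray → back edge
First back edge: g → j.

g→j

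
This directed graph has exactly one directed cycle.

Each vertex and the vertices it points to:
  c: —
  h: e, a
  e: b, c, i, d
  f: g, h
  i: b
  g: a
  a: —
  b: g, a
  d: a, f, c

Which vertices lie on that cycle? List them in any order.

DFS with gray/black marking from e:
e gray
  b gray
    g gray
      a gray
      a black
    g black
    b→a: a black — skip
  b black
  c gray
  c black
  i gray
    i→b: b black — skip
  i black
  d gray
    d→a: a black — skip
    f gray
      f→g: g black — skip
      h gray
        h→e: e is gray → back edge
Back edge closes the cycle e → d → f → h → e; its vertices are {d, e, f, h}.

d, e, f, h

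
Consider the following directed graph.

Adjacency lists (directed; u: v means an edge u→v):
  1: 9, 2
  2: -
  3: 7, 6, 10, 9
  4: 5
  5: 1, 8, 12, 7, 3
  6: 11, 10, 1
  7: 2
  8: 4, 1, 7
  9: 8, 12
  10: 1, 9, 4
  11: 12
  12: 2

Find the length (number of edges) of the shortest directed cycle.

3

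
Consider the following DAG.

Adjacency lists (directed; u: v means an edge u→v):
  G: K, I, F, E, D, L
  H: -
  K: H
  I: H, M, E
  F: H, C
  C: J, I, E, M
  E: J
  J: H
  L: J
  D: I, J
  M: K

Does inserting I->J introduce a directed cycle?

No

Adding I→J creates a cycle iff J can already reach I.
Explore from J: no path reaches I. The graph stays acyclic.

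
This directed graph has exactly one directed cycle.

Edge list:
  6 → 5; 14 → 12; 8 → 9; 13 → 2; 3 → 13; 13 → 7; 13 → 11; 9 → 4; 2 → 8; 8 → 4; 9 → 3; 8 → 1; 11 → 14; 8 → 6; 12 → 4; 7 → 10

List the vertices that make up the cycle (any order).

2, 3, 8, 9, 13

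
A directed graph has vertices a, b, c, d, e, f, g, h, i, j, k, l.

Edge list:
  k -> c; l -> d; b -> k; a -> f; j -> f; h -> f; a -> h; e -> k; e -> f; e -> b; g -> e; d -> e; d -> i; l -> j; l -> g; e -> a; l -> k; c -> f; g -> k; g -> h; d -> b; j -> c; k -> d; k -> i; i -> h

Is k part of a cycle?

Yes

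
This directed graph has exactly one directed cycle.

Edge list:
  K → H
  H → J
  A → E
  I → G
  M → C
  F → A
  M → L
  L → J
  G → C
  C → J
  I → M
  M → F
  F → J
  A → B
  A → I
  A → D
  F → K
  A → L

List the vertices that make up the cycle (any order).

DFS with gray/black marking from F:
F gray
  K gray
    H gray
      J gray
      J black
    H black
  K black
  F→J: J black — skip
  A gray
    D gray
    D black
    I gray
      M gray
        M→F: F is gray → back edge
Back edge closes the cycle F → A → I → M → F; its vertices are {A, F, I, M}.

A, F, I, M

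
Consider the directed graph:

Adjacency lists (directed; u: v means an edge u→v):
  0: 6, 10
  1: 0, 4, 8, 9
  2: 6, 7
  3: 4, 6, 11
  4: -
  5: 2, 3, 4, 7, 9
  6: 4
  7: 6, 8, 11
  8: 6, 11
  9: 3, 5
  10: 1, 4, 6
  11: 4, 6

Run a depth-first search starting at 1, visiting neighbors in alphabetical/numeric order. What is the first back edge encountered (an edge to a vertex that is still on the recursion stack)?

DFS from 1 (visiting neighbors in alphabetical/numeric order); mark gray on enter, black on exit:
1 gray
  0 gray
    6 gray
      4 gray
      4 black
    6 black
    10 gray
      10→1: 1 is gray → back edge
First back edge: 10 → 1.

10->1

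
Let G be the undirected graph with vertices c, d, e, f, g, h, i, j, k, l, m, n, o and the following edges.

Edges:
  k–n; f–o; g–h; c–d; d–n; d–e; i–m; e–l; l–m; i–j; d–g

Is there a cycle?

DFS, tracking each vertex's parent; an edge to a visited non-parent vertex closes a cycle.
Start from o:
visit o (parent –)
  visit f (parent o)
    f–o: parent, skip
visit c (parent –)
  visit d (parent c)
    visit g (parent d)
      g–d: parent, skip
      visit h (parent g)
        h–g: parent, skip
    d–c: parent, skip
    visit n (parent d)
      visit k (parent n)
        k–n: parent, skip
      n–d: parent, skip
    visit e (parent d)
      visit l (parent e)
        visit m (parent l)
          m–l: parent, skip
          visit i (parent m)
            i–m: parent, skip
            visit j (parent i)
              j–i: parent, skip
        l–e: parent, skip
      e–d: parent, skip
No non-parent visited neighbor found — the graph is a forest.

No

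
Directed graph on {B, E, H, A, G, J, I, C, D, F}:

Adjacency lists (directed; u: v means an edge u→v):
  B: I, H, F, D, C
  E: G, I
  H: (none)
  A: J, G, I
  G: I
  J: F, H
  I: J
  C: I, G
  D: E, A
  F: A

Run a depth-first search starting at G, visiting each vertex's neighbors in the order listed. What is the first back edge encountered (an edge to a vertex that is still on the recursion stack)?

DFS from G (visiting each vertex's neighbors in the order listed); mark gray on enter, black on exit:
G gray
  I gray
    J gray
      F gray
        A gray
          A→J: J is gray → back edge
First back edge: A → J.

A→J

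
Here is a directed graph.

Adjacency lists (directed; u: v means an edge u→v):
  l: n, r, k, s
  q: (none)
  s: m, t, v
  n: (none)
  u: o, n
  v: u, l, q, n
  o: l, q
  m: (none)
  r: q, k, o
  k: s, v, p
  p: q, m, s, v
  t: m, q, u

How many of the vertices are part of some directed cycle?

9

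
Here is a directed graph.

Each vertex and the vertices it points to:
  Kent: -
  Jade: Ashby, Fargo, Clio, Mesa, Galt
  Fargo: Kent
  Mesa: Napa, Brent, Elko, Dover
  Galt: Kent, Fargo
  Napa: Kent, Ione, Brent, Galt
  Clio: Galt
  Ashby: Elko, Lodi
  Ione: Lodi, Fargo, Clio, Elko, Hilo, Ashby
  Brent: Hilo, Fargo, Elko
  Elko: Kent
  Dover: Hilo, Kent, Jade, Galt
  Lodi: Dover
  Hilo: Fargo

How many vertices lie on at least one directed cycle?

A vertex is on a directed cycle iff it belongs to a strongly connected component of size ≥ 2 (or has a self-loop).
The vertices on cycles are {Ione, Jade, Lodi, Mesa, Napa, Ashby, Dover} — 7 in total.

7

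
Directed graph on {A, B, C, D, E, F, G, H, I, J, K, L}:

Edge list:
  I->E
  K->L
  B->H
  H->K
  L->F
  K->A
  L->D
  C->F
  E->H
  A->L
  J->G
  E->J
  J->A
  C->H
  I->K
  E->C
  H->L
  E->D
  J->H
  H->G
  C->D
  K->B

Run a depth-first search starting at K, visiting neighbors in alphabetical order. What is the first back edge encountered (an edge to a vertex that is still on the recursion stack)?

H->K

DFS from K (visiting neighbors in alphabetical order); mark gray on enter, black on exit:
K gray
  A gray
    L gray
      D gray
      D black
      F gray
      F black
    L black
  A black
  B gray
    H gray
      G gray
      G black
      H→K: K is gray → back edge
First back edge: H → K.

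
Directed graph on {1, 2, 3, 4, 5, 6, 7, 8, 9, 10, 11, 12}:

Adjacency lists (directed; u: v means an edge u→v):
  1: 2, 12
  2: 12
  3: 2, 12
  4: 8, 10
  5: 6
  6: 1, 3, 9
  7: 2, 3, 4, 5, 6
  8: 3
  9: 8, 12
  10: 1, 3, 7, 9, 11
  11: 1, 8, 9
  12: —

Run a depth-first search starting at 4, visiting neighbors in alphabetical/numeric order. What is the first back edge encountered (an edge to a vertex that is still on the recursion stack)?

7->4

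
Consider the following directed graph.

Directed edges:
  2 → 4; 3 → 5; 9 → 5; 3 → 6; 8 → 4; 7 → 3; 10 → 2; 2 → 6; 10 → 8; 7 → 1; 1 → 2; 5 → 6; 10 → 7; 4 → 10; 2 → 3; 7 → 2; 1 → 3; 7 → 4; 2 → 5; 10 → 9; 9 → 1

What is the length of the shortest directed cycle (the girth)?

3

For each vertex v, BFS finds the shortest path from v back to v.
The shortest such closed walk is 4 → 10 → 2 → 4, length 3.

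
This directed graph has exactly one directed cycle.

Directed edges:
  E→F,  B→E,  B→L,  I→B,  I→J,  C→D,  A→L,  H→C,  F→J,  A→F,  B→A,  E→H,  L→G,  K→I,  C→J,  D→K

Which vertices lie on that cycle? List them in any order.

B, C, D, E, H, I, K

DFS with gray/black marking from D:
D gray
  K gray
    I gray
      B gray
        E gray
          F gray
            J gray
            J black
          F black
          H gray
            C gray
              C→D: D is gray → back edge
Back edge closes the cycle D → K → I → B → E → H → C → D; its vertices are {B, C, D, E, H, I, K}.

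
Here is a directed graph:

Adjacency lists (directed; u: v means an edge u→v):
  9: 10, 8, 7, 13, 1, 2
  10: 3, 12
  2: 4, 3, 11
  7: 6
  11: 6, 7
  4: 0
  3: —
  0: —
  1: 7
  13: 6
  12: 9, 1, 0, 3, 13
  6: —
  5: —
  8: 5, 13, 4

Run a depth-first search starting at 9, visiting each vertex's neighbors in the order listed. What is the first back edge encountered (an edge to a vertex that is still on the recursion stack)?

12→9

DFS from 9 (visiting each vertex's neighbors in the order listed); mark gray on enter, black on exit:
9 gray
  10 gray
    3 gray
    3 black
    12 gray
      12→9: 9 is gray → back edge
First back edge: 12 → 9.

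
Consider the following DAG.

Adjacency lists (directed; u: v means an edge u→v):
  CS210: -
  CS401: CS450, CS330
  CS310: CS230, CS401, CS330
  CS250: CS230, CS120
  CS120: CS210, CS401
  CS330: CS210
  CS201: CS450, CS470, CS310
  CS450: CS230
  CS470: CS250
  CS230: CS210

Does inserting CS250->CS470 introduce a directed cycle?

Yes

Adding CS250→CS470 creates a cycle iff CS470 can already reach CS250.
Path from CS470: CS470 → CS250.
So CS470 → … → CS250 → CS470 is a cycle.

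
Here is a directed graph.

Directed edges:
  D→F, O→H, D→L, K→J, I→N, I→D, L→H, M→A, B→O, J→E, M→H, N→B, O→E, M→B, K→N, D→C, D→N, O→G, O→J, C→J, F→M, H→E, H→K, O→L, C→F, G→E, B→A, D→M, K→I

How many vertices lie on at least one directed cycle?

11

A vertex is on a directed cycle iff it belongs to a strongly connected component of size ≥ 2 (or has a self-loop).
The vertices on cycles are {B, C, D, F, H, I, K, L, M, N, O} — 11 in total.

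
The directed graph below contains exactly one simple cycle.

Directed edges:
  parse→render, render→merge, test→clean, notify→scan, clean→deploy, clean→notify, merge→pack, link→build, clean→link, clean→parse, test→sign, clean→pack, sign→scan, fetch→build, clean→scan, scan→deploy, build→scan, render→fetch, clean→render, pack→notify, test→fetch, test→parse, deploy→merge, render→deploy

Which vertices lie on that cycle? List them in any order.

DFS with gray/black marking from pack:
pack gray
  notify gray
    scan gray
      deploy gray
        merge gray
          merge→pack: pack is gray → back edge
Back edge closes the cycle pack → notify → scan → deploy → merge → pack; its vertices are {pack, scan, merge, deploy, notify}.

pack, scan, merge, deploy, notify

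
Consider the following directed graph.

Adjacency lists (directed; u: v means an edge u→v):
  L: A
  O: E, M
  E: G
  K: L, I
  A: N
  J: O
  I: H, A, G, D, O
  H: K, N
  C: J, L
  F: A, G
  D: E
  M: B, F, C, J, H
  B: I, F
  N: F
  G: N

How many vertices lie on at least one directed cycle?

A vertex is on a directed cycle iff it belongs to a strongly connected component of size ≥ 2 (or has a self-loop).
The vertices on cycles are {A, B, C, F, G, H, I, J, K, M, N, O} — 12 in total.

12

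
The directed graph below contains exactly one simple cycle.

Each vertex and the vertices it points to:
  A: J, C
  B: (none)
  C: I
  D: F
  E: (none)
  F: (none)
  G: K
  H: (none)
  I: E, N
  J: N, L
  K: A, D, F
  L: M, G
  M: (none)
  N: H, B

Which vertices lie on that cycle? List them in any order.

DFS with gray/black marking from A:
A gray
  J gray
    N gray
      H gray
      H black
      B gray
      B black
    N black
    L gray
      M gray
      M black
      G gray
        K gray
          K→A: A is gray → back edge
Back edge closes the cycle A → J → L → G → K → A; its vertices are {A, G, J, K, L}.

A, G, J, K, L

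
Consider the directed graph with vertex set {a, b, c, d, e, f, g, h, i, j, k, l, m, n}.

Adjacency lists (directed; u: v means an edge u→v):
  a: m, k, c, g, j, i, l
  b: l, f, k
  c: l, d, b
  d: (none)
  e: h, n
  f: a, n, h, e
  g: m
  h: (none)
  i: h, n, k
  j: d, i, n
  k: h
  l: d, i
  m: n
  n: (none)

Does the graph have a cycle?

DFS with white/gray/black marking, starting from b:
b gray
  l gray
    d gray
    d black
    i gray
      h gray
      h black
      n gray
      n black
      k gray
        k→h: h black — skip
      k black
    i black
  l black
  f gray
    a gray
      m gray
        m→n: n black — skip
      m black
      a→k: k black — skip
      c gray
        c→l: l black — skip
        c→d: d black — skip
        c→b: b is gray → back edge
Back edge found, so a cycle exists: b → f → a → c → b.

Yes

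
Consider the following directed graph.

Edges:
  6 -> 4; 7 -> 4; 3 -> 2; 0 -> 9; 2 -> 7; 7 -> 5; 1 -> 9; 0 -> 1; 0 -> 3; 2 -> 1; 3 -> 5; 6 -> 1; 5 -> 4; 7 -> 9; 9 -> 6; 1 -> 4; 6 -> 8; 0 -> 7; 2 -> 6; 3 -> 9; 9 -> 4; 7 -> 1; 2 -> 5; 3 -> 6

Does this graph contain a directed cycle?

Yes

DFS with white/gray/black marking, starting from 3:
3 gray
  6 gray
    4 gray
    4 black
    8 gray
    8 black
    1 gray
      1→4: 4 black — skip
      9 gray
        9→6: 6 is gray → back edge
Back edge found, so a cycle exists: 6 → 1 → 9 → 6.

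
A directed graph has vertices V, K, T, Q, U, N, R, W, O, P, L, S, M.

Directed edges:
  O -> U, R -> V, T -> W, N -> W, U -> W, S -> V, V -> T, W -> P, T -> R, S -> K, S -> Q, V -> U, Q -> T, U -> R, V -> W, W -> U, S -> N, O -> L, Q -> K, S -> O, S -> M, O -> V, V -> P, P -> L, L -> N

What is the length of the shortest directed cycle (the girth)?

For each vertex v, BFS finds the shortest path from v back to v.
The shortest such closed walk is U → W → U, length 2.

2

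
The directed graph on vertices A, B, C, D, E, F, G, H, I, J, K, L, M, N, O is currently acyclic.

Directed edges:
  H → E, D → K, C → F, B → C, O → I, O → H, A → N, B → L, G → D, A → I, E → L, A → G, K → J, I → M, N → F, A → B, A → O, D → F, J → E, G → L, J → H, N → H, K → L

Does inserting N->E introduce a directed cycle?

Adding N→E creates a cycle iff E can already reach N.
Explore from E: no path reaches N. The graph stays acyclic.

No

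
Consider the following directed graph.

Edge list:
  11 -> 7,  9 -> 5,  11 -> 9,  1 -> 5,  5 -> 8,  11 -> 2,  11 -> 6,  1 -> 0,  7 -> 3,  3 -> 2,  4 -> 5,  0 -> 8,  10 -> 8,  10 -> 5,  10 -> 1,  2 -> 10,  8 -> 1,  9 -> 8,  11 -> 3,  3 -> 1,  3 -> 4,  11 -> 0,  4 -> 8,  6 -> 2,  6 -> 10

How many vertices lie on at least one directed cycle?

A vertex is on a directed cycle iff it belongs to a strongly connected component of size ≥ 2 (or has a self-loop).
The vertices on cycles are {0, 1, 5, 8} — 4 in total.

4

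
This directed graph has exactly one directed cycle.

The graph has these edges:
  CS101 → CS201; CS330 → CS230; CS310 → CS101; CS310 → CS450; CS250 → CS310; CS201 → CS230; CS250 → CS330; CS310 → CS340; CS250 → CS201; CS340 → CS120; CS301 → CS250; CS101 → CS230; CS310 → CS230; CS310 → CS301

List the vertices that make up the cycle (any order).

DFS with gray/black marking from CS250:
CS250 gray
  CS201 gray
    CS230 gray
    CS230 black
  CS201 black
  CS310 gray
    CS101 gray
      CS101→CS230: CS230 black — skip
      CS101→CS201: CS201 black — skip
    CS101 black
    CS450 gray
    CS450 black
    CS340 gray
      CS120 gray
      CS120 black
    CS340 black
    CS301 gray
      CS301→CS250: CS250 is gray → back edge
Back edge closes the cycle CS250 → CS310 → CS301 → CS250; its vertices are {CS250, CS301, CS310}.

CS250, CS301, CS310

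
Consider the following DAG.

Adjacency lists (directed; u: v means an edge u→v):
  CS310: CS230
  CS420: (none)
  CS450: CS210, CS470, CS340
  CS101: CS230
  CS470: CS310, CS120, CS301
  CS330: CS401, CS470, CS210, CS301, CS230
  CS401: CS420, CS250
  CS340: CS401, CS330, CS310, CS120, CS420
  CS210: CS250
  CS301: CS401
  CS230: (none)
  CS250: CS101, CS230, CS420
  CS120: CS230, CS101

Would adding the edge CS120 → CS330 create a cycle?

Yes

Adding CS120→CS330 creates a cycle iff CS330 can already reach CS120.
Path from CS330: CS330 → CS470 → CS120.
So CS330 → … → CS120 → CS330 is a cycle.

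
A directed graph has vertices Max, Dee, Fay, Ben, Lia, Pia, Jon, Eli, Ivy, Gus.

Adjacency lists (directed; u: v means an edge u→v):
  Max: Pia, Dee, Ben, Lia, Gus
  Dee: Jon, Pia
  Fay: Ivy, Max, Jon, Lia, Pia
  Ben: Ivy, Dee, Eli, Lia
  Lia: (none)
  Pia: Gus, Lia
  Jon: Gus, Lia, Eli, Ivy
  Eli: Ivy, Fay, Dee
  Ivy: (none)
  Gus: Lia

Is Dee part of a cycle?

Yes

Dee is on a cycle iff Dee can reach itself via ≥1 edge.
Dee → Jon → Eli → Dee — yes.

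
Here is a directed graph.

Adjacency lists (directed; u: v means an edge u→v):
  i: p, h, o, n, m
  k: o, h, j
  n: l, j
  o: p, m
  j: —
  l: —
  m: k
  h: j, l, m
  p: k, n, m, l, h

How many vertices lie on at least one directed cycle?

5

A vertex is on a directed cycle iff it belongs to a strongly connected component of size ≥ 2 (or has a self-loop).
The vertices on cycles are {h, k, m, o, p} — 5 in total.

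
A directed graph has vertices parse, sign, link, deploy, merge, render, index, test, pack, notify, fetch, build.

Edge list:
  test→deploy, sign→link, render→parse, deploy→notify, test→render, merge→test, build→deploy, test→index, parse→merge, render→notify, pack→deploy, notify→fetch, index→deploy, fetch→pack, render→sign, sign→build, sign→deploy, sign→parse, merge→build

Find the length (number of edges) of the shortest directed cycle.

4

For each vertex v, BFS finds the shortest path from v back to v.
The shortest such closed walk is render → parse → merge → test → render, length 4.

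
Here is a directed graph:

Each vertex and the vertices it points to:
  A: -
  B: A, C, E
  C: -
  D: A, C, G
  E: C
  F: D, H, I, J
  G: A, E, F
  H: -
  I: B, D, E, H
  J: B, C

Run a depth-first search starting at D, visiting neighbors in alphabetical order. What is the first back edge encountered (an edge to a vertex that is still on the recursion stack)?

DFS from D (visiting neighbors in alphabetical order); mark gray on enter, black on exit:
D gray
  A gray
  A black
  C gray
  C black
  G gray
    G→A: A black — skip
    E gray
      E→C: C black — skip
    E black
    F gray
      F→D: D is gray → back edge
First back edge: F → D.

F->D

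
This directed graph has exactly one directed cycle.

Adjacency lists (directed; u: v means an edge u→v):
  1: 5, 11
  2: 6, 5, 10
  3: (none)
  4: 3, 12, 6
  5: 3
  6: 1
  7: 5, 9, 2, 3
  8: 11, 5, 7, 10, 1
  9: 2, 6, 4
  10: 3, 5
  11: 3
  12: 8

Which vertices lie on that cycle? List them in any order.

DFS with gray/black marking from 7:
7 gray
  5 gray
    3 gray
    3 black
  5 black
  9 gray
    2 gray
      6 gray
        1 gray
          1→5: 5 black — skip
          11 gray
            11→3: 3 black — skip
          11 black
        1 black
      6 black
      2→5: 5 black — skip
      10 gray
        10→3: 3 black — skip
        10→5: 5 black — skip
      10 black
    2 black
    9→6: 6 black — skip
    4 gray
      4→3: 3 black — skip
      12 gray
        8 gray
          8→11: 11 black — skip
          8→5: 5 black — skip
          8→7: 7 is gray → back edge
Back edge closes the cycle 7 → 9 → 4 → 12 → 8 → 7; its vertices are {4, 7, 8, 9, 12}.

4, 7, 8, 9, 12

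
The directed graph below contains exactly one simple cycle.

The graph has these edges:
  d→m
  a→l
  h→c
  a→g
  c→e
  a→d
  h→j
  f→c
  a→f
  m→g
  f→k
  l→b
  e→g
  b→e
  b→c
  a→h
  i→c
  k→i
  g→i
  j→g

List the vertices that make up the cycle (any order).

c, e, g, i

DFS with gray/black marking from c:
c gray
  e gray
    g gray
      i gray
        i→c: c is gray → back edge
Back edge closes the cycle c → e → g → i → c; its vertices are {c, e, g, i}.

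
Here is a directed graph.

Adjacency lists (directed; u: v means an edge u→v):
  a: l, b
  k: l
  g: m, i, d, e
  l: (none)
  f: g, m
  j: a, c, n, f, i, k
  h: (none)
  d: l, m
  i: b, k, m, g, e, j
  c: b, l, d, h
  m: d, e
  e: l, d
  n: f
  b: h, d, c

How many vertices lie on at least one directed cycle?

10

A vertex is on a directed cycle iff it belongs to a strongly connected component of size ≥ 2 (or has a self-loop).
The vertices on cycles are {b, c, d, e, f, g, i, j, m, n} — 10 in total.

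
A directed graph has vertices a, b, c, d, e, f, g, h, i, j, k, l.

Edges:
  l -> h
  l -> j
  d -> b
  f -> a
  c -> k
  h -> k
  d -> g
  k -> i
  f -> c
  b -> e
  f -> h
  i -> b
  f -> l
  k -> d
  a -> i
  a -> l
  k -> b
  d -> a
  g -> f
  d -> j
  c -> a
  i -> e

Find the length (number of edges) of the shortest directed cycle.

For each vertex v, BFS finds the shortest path from v back to v.
The shortest such closed walk is f → h → k → d → g → f, length 5.

5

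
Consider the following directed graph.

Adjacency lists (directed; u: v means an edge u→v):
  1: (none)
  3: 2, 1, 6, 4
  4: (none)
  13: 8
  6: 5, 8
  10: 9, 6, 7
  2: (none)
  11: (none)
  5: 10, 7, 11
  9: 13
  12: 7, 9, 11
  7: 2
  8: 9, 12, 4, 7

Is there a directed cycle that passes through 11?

No

11 lies on a cycle iff there is a path from 11 back to itself.
Exploring from 11, it never reaches itself; equivalently, its strongly connected component is a singleton.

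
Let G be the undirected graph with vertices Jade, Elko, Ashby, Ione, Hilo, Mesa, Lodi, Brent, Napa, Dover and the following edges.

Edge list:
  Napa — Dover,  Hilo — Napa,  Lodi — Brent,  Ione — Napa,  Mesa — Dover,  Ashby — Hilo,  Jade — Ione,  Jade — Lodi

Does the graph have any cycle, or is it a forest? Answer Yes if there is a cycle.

No

DFS, tracking each vertex's parent; an edge to a visited non-parent vertex closes a cycle.
Start from Ashby:
visit Ashby (parent –)
  visit Hilo (parent Ashby)
    visit Napa (parent Hilo)
      visit Dover (parent Napa)
        visit Mesa (parent Dover)
          Mesa–Dover: parent, skip
        Dover–Napa: parent, skip
      Napa–Hilo: parent, skip
      visit Ione (parent Napa)
        Ione–Napa: parent, skip
        visit Jade (parent Ione)
          visit Lodi (parent Jade)
            visit Brent (parent Lodi)
              Brent–Lodi: parent, skip
            Lodi–Jade: parent, skip
          Jade–Ione: parent, skip
    Hilo–Ashby: parent, skip
visit Elko (parent –)
No non-parent visited neighbor found — the graph is a forest.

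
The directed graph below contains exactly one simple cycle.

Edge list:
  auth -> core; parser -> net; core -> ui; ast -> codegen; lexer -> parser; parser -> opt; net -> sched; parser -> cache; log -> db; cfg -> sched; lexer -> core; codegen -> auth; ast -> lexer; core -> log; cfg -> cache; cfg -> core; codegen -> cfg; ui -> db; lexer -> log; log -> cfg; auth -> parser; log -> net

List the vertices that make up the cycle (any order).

cfg, log, core

DFS with gray/black marking from cfg:
cfg gray
  core gray
    ui gray
      db gray
      db black
    ui black
    log gray
      log→cfg: cfg is gray → back edge
Back edge closes the cycle cfg → core → log → cfg; its vertices are {cfg, log, core}.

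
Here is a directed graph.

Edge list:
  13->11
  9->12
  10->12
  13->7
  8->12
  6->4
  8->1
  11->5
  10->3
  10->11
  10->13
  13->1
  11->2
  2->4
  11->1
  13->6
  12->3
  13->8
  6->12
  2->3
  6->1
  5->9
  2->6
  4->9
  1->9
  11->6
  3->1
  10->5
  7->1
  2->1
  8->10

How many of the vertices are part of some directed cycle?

7

A vertex is on a directed cycle iff it belongs to a strongly connected component of size ≥ 2 (or has a self-loop).
The vertices on cycles are {1, 3, 8, 9, 10, 12, 13} — 7 in total.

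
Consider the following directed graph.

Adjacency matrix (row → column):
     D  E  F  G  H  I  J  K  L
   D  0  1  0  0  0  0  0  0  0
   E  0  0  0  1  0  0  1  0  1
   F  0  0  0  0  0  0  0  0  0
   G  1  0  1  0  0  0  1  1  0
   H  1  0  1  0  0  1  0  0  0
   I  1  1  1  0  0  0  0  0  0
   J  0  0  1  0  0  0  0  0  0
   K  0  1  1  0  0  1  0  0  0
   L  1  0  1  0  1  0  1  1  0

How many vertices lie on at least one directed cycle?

7

A vertex is on a directed cycle iff it belongs to a strongly connected component of size ≥ 2 (or has a self-loop).
The vertices on cycles are {D, E, G, H, I, K, L} — 7 in total.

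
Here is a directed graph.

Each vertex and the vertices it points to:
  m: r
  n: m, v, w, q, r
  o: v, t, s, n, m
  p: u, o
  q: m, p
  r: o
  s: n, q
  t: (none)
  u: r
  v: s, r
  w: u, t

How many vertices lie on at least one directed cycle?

10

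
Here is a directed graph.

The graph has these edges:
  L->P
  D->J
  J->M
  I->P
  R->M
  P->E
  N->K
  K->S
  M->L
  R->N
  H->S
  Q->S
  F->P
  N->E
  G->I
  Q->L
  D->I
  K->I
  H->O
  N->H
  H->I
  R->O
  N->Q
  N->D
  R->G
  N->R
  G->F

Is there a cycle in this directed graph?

Yes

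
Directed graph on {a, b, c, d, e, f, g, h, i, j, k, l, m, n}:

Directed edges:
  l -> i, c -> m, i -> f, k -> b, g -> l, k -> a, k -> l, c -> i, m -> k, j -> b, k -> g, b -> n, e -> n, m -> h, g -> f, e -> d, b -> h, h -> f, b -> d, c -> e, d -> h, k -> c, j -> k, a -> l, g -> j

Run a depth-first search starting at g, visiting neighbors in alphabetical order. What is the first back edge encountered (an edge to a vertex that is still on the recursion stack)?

m->k

DFS from g (visiting neighbors in alphabetical order); mark gray on enter, black on exit:
g gray
  f gray
  f black
  j gray
    b gray
      d gray
        h gray
          h→f: f black — skip
        h black
      d black
      b→h: h black — skip
      n gray
      n black
    b black
    k gray
      a gray
        l gray
          i gray
            i→f: f black — skip
          i black
        l black
      a black
      k→b: b black — skip
      c gray
        e gray
          e→d: d black — skip
          e→n: n black — skip
        e black
        c→i: i black — skip
        m gray
          m→h: h black — skip
          m→k: k is gray → back edge
First back edge: m → k.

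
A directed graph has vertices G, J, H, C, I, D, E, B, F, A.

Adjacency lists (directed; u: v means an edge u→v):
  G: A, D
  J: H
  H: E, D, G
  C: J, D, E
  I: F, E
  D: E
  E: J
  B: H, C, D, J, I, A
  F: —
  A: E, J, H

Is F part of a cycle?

No

F lies on a cycle iff there is a path from F back to itself.
Exploring from F, it never reaches itself; equivalently, its strongly connected component is a singleton.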